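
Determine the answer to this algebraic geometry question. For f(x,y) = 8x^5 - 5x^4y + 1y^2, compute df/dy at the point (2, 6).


df/dy = (-5)*x^4 + 2*1*y^1
At (2,6): (-5)*2^4 + 2*1*6^1
= -80 + 12
= -68

-68


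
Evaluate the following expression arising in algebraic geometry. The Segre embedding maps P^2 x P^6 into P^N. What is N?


The Segre embedding maps P^m x P^n into P^N via
all products of coordinates from each factor.
N = (m+1)(n+1) - 1
N = (2+1)(6+1) - 1
N = 3*7 - 1
N = 21 - 1 = 20

20


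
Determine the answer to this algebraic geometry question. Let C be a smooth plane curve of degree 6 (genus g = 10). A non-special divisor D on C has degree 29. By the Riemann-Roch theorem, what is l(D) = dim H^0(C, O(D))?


First, compute the genus of a smooth plane curve of degree 6:
g = (d-1)(d-2)/2 = (6-1)(6-2)/2 = 10
For a non-special divisor D (i.e., h^1(D) = 0), Riemann-Roch gives:
l(D) = deg(D) - g + 1
Since deg(D) = 29 >= 2g - 1 = 19, D is non-special.
l(D) = 29 - 10 + 1 = 20

20


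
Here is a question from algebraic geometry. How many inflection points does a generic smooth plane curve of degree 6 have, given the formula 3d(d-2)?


For a general smooth plane curve C of degree d, the inflection points are
the intersection of C with its Hessian curve, which has degree 3(d-2).
By Bezout, the total intersection number is d * 3(d-2) = 6 * 12 = 72.
For a general curve every flex is ordinary, so each contributes
multiplicity 1 to C·Hess(C), and the number of distinct inflection
points is 3d(d-2).
Inflection points = 3*6*(6-2) = 3*6*4 = 72

72


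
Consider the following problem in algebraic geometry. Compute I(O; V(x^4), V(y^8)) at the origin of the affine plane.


The intersection multiplicity of V(x^a) and V(y^b) at the origin is:
I(O; V(x^4), V(y^8)) = dim_k(k[x,y]/(x^4, y^8))
A basis for k[x,y]/(x^4, y^8) is the set of monomials x^i * y^j
where 0 <= i < 4 and 0 <= j < 8.
The number of such monomials is 4 * 8 = 32

32


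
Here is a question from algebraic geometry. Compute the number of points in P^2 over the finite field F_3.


P^2(F_3) has (q^(n+1) - 1)/(q - 1) points.
= 3^2 + 3^1 + 3^0
= 9 + 3 + 1
= 13

13


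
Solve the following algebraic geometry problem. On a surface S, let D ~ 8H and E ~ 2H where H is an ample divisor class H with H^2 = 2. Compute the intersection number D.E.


Using bilinearity of the intersection pairing on a surface S:
(aH).(bH) = ab * (H.H)
We have H^2 = 2.
D.E = (8H).(2H) = 8*2*2
= 16*2
= 32

32


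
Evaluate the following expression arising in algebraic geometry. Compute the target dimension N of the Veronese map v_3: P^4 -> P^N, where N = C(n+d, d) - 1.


The Veronese embedding v_d: P^n -> P^N maps each point to all
degree-d monomials in n+1 homogeneous coordinates.
N = C(n+d, d) - 1
N = C(4+3, 3) - 1
N = C(7, 3) - 1
C(7, 3) = 35
N = 35 - 1 = 34

34


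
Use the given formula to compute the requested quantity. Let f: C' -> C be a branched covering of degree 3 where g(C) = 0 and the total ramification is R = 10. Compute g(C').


Riemann-Hurwitz formula: 2g' - 2 = d(2g - 2) + R
Given: d = 3, g = 0, R = 10
2g' - 2 = 3*(2*0 - 2) + 10
2g' - 2 = 3*(-2) + 10
2g' - 2 = -6 + 10 = 4
2g' = 6
g' = 3

3


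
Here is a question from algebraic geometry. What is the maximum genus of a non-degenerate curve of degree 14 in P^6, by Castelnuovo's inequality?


Castelnuovo's bound: write d - 1 = m(r-1) + epsilon with 0 <= epsilon < r-1.
d - 1 = 14 - 1 = 13
r - 1 = 6 - 1 = 5
13 = 2*5 + 3, so m = 2, epsilon = 3
pi(d, r) = m(m-1)(r-1)/2 + m*epsilon
= 2*1*5/2 + 2*3
= 10/2 + 6
= 5 + 6 = 11

11


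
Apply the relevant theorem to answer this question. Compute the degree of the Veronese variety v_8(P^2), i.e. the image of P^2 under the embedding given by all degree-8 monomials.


The Veronese variety v_8(P^2) has degree d^r.
d^r = 8^2 = 64

64


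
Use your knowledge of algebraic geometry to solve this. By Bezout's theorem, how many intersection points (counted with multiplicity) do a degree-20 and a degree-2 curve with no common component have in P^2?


Bezout's theorem states the intersection count equals the product of degrees.
Intersection count = 20 * 2 = 40

40


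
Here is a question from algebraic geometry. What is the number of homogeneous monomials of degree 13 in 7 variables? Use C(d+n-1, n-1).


The number of degree-13 monomials in 7 variables is C(d+n-1, n-1).
= C(13+7-1, 7-1) = C(19, 6)
= 27132

27132


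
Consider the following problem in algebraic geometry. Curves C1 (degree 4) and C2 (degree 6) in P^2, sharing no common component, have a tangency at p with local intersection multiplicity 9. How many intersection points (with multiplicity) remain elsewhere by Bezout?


By Bezout's theorem, the total intersection number is d1 * d2.
Total = 4 * 6 = 24
Intersection multiplicity at p = 9
Remaining intersections = 24 - 9 = 15

15


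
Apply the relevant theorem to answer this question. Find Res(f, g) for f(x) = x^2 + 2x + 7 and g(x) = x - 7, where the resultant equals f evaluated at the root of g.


For Res(f, x - c), we evaluate f at x = c.
f(7) = 7^2 + 2*7 + 7
= 49 + 14 + 7
= 63 + 7 = 70
Res(f, g) = 70

70


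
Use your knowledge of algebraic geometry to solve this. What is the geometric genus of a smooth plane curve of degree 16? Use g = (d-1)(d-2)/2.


Using the genus formula for smooth plane curves:
g = (d-1)(d-2)/2
g = (16-1)(16-2)/2
g = 15*14/2
g = 210/2 = 105

105


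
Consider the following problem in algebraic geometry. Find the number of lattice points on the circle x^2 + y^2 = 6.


Systematically check integer values of x where x^2 <= 6.
For each valid x, check if 6 - x^2 is a perfect square.
Total integer solutions found: 0

0


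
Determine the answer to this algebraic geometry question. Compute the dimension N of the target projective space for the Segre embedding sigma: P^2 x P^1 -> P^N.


The Segre embedding maps P^m x P^n into P^N via
all products of coordinates from each factor.
N = (m+1)(n+1) - 1
N = (2+1)(1+1) - 1
N = 3*2 - 1
N = 6 - 1 = 5

5


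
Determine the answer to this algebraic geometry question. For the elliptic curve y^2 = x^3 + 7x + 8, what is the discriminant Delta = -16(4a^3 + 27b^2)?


Compute each component:
4a^3 = 4*7^3 = 4*343 = 1372
27b^2 = 27*8^2 = 27*64 = 1728
4a^3 + 27b^2 = 1372 + 1728 = 3100
Delta = -16*3100 = -49600

-49600


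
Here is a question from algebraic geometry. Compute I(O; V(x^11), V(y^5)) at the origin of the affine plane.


The intersection multiplicity of V(x^a) and V(y^b) at the origin is:
I(O; V(x^11), V(y^5)) = dim_k(k[x,y]/(x^11, y^5))
A basis for k[x,y]/(x^11, y^5) is the set of monomials x^i * y^j
where 0 <= i < 11 and 0 <= j < 5.
The number of such monomials is 11 * 5 = 55

55


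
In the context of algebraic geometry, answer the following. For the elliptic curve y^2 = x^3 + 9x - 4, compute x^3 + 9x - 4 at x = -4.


Compute x^3 + 9x - 4 at x = -4:
x^3 = (-4)^3 = -64
9*x = 9*(-4) = -36
Sum: -64 - 36 - 4 = -104

-104


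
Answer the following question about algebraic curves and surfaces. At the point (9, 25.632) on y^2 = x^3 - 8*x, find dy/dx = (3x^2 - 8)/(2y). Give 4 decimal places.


Using implicit differentiation of y^2 = x^3 - 8*x:
2y * dy/dx = 3x^2 - 8
dy/dx = (3x^2 - 8)/(2y)
Numerator: 3*9^2 - 8 = 235
Denominator: 2*25.632 = 51.264
dy/dx = 235/51.264 = 4.5841

4.5841


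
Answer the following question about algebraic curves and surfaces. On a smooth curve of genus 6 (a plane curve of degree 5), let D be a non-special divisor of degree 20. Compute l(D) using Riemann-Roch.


First, compute the genus of a smooth plane curve of degree 5:
g = (d-1)(d-2)/2 = (5-1)(5-2)/2 = 6
For a non-special divisor D (i.e., h^1(D) = 0), Riemann-Roch gives:
l(D) = deg(D) - g + 1
Since deg(D) = 20 >= 2g - 1 = 11, D is non-special.
l(D) = 20 - 6 + 1 = 15

15


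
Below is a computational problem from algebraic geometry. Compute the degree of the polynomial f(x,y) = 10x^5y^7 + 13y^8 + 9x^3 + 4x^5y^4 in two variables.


Examine each term for its total degree (sum of exponents).
  Term '10x^5y^7' has total degree 5+7 = 12.
  Term '13y^8' has total degree 0+8 = 8.
  Term '9x^3' has total degree 3+0 = 3.
  Term '4x^5y^4' has total degree 5+4 = 9.
The maximum total degree among all terms is 12.

12


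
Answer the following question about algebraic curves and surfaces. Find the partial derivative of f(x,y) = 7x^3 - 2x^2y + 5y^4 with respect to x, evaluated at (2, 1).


df/dx = 3*7*x^2 + 2*(-2)*x^1*y
At (2,1): 3*7*2^2 + 2*(-2)*2^1*1
= 84 - 8
= 76

76


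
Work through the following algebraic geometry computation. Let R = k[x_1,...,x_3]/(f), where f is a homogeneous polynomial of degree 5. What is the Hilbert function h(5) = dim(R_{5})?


For R = k[x_1,...,x_n]/(f) with f homogeneous of degree e:
The Hilbert series is (1 - t^e)/(1 - t)^n.
So h(d) = C(d+n-1, n-1) - C(d-e+n-1, n-1) for d >= e.
With n=3, e=5, d=5:
C(5+3-1, 3-1) = C(7, 2) = 21
C(5-5+3-1, 3-1) = C(2, 2) = 1
h(5) = 21 - 1 = 20

20


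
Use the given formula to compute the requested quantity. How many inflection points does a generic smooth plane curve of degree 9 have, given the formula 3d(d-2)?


For a general smooth plane curve C of degree d, the inflection points are
the intersection of C with its Hessian curve, which has degree 3(d-2).
By Bezout, the total intersection number is d * 3(d-2) = 9 * 21 = 189.
For a general curve every flex is ordinary, so each contributes
multiplicity 1 to C·Hess(C), and the number of distinct inflection
points is 3d(d-2).
Inflection points = 3*9*(9-2) = 3*9*7 = 189

189


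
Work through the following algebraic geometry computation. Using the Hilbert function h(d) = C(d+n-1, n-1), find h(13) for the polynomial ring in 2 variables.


The Hilbert function for the polynomial ring in 2 variables is:
h(d) = C(d+n-1, n-1)
h(13) = C(13+2-1, 2-1) = C(14, 1)
= 14! / (1! * 13!)
= 14

14


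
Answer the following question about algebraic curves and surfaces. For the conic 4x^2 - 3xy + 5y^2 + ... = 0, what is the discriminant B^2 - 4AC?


The discriminant of a conic Ax^2 + Bxy + Cy^2 + ... = 0 is B^2 - 4AC.
B^2 = (-3)^2 = 9
4AC = 4*4*5 = 80
Discriminant = 9 - 80 = -71

-71


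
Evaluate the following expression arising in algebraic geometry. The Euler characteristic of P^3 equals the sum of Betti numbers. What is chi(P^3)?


The complex projective space P^3 has one cell in each even real dimension 0, 2, ..., 6.
The cohomology groups are H^{2k}(P^3) = Z for k = 0,...,3, and 0 otherwise.
Euler characteristic = sum of Betti numbers = 1 per even-dimensional cohomology group.
chi(P^3) = 3 + 1 = 4

4


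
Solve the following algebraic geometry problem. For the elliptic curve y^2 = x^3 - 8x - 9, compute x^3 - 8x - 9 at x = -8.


Compute x^3 - 8x - 9 at x = -8:
x^3 = (-8)^3 = -512
(-8)*x = (-8)*(-8) = 64
Sum: -512 + 64 - 9 = -457

-457


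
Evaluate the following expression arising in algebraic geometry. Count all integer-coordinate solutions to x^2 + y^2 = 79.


Systematically check integer values of x where x^2 <= 79.
For each valid x, check if 79 - x^2 is a perfect square.
Total integer solutions found: 0

0


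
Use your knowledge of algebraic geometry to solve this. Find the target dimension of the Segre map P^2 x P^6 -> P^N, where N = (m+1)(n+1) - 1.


The Segre embedding maps P^m x P^n into P^N via
all products of coordinates from each factor.
N = (m+1)(n+1) - 1
N = (2+1)(6+1) - 1
N = 3*7 - 1
N = 21 - 1 = 20

20


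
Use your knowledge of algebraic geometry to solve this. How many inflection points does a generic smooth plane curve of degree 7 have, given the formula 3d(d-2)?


For a general smooth plane curve C of degree d, the inflection points are
the intersection of C with its Hessian curve, which has degree 3(d-2).
By Bezout, the total intersection number is d * 3(d-2) = 7 * 15 = 105.
For a general curve every flex is ordinary, so each contributes
multiplicity 1 to C·Hess(C), and the number of distinct inflection
points is 3d(d-2).
Inflection points = 3*7*(7-2) = 3*7*5 = 105

105


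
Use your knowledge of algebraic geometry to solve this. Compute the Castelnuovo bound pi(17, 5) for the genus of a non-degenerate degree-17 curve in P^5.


Castelnuovo's bound: write d - 1 = m(r-1) + epsilon with 0 <= epsilon < r-1.
d - 1 = 17 - 1 = 16
r - 1 = 5 - 1 = 4
16 = 4*4 + 0, so m = 4, epsilon = 0
pi(d, r) = m(m-1)(r-1)/2 + m*epsilon
= 4*3*4/2 + 4*0
= 48/2 + 0
= 24 + 0 = 24

24


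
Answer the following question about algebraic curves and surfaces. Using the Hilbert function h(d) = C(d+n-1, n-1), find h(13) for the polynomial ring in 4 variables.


The Hilbert function for the polynomial ring in 4 variables is:
h(d) = C(d+n-1, n-1)
h(13) = C(13+4-1, 4-1) = C(16, 3)
= 16! / (3! * 13!)
= 560

560


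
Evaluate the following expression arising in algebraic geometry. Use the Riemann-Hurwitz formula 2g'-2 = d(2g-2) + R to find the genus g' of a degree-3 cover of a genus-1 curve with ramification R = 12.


Riemann-Hurwitz formula: 2g' - 2 = d(2g - 2) + R
Given: d = 3, g = 1, R = 12
2g' - 2 = 3*(2*1 - 2) + 12
2g' - 2 = 3*0 + 12
2g' - 2 = 0 + 12 = 12
2g' = 14
g' = 7

7


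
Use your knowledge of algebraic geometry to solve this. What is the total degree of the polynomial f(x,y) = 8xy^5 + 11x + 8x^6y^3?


Examine each term for its total degree (sum of exponents).
  Term '8xy^5' has total degree 1+5 = 6.
  Term '11x' has total degree 1+0 = 1.
  Term '8x^6y^3' has total degree 6+3 = 9.
The maximum total degree among all terms is 9.

9


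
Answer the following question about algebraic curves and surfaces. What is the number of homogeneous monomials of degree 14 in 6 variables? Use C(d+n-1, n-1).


The number of degree-14 monomials in 6 variables is C(d+n-1, n-1).
= C(14+6-1, 6-1) = C(19, 5)
= 11628

11628


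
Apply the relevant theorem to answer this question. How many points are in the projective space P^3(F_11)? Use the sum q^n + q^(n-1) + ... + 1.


P^3(F_11) has (q^(n+1) - 1)/(q - 1) points.
= 11^3 + 11^2 + 11^1 + 11^0
= 1331 + 121 + 11 + 1
= 1464

1464


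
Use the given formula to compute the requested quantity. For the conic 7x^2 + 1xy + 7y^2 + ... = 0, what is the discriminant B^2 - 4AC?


The discriminant of a conic Ax^2 + Bxy + Cy^2 + ... = 0 is B^2 - 4AC.
B^2 = 1^2 = 1
4AC = 4*7*7 = 196
Discriminant = 1 - 196 = -195

-195


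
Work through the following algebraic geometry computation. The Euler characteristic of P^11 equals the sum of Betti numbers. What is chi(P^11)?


The complex projective space P^11 has one cell in each even real dimension 0, 2, ..., 22.
The cohomology groups are H^{2k}(P^11) = Z for k = 0,...,11, and 0 otherwise.
Euler characteristic = sum of Betti numbers = 1 per even-dimensional cohomology group.
chi(P^11) = 11 + 1 = 12

12


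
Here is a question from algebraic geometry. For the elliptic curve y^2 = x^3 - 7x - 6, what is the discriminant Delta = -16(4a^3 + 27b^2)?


Compute each component:
4a^3 = 4*(-7)^3 = 4*(-343) = -1372
27b^2 = 27*(-6)^2 = 27*36 = 972
4a^3 + 27b^2 = -1372 + 972 = -400
Delta = -16*(-400) = 6400

6400


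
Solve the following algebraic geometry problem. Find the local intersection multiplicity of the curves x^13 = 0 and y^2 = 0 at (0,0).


The intersection multiplicity of V(x^a) and V(y^b) at the origin is:
I(O; V(x^13), V(y^2)) = dim_k(k[x,y]/(x^13, y^2))
A basis for k[x,y]/(x^13, y^2) is the set of monomials x^i * y^j
where 0 <= i < 13 and 0 <= j < 2.
The number of such monomials is 13 * 2 = 26

26


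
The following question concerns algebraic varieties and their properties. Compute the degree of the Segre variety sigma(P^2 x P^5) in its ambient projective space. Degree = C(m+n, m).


The degree of the Segre variety P^2 x P^5 is C(m+n, m).
= C(7, 2)
= 21

21


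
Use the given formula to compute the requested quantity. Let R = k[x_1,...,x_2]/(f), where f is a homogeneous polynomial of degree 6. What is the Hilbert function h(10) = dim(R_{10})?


For R = k[x_1,...,x_n]/(f) with f homogeneous of degree e:
The Hilbert series is (1 - t^e)/(1 - t)^n.
So h(d) = C(d+n-1, n-1) - C(d-e+n-1, n-1) for d >= e.
With n=2, e=6, d=10:
C(10+2-1, 2-1) = C(11, 1) = 11
C(10-6+2-1, 2-1) = C(5, 1) = 5
h(10) = 11 - 5 = 6

6


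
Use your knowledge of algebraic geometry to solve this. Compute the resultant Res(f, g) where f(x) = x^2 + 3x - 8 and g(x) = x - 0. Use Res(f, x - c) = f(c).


For Res(f, x - c), we evaluate f at x = c.
f(0) = 0^2 + 3*0 - 8
= 0 + 0 - 8
= 0 - 8 = -8
Res(f, g) = -8

-8


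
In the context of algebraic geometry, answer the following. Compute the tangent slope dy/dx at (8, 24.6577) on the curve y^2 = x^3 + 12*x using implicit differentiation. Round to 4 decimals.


Using implicit differentiation of y^2 = x^3 + 12*x:
2y * dy/dx = 3x^2 + 12
dy/dx = (3x^2 + 12)/(2y)
Numerator: 3*8^2 + 12 = 204
Denominator: 2*24.6577 = 49.3154
dy/dx = 204/49.3154 = 4.1366

4.1366


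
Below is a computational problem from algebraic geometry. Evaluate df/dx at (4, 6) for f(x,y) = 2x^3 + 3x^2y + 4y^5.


df/dx = 3*2*x^2 + 2*3*x^1*y
At (4,6): 3*2*4^2 + 2*3*4^1*6
= 96 + 144
= 240

240


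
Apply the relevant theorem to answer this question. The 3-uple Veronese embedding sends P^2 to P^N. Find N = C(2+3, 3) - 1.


The Veronese embedding v_d: P^n -> P^N maps each point to all
degree-d monomials in n+1 homogeneous coordinates.
N = C(n+d, d) - 1
N = C(2+3, 3) - 1
N = C(5, 3) - 1
C(5, 3) = 10
N = 10 - 1 = 9

9


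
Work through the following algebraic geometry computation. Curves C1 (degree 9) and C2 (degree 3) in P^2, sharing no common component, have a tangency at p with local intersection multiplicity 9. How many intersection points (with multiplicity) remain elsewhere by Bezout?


By Bezout's theorem, the total intersection number is d1 * d2.
Total = 9 * 3 = 27
Intersection multiplicity at p = 9
Remaining intersections = 27 - 9 = 18

18


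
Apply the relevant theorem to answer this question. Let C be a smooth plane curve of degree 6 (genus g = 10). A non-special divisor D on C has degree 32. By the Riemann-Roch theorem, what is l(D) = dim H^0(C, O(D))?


First, compute the genus of a smooth plane curve of degree 6:
g = (d-1)(d-2)/2 = (6-1)(6-2)/2 = 10
For a non-special divisor D (i.e., h^1(D) = 0), Riemann-Roch gives:
l(D) = deg(D) - g + 1
Since deg(D) = 32 >= 2g - 1 = 19, D is non-special.
l(D) = 32 - 10 + 1 = 23

23


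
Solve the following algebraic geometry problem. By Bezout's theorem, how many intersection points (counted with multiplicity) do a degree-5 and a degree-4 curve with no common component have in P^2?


Bezout's theorem states the intersection count equals the product of degrees.
Intersection count = 5 * 4 = 20

20


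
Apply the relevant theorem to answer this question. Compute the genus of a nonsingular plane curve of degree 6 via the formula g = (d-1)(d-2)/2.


Using the genus formula for smooth plane curves:
g = (d-1)(d-2)/2
g = (6-1)(6-2)/2
g = 5*4/2
g = 20/2 = 10

10


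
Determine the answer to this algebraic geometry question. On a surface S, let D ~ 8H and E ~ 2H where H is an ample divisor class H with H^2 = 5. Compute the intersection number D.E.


Using bilinearity of the intersection pairing on a surface S:
(aH).(bH) = ab * (H.H)
We have H^2 = 5.
D.E = (8H).(2H) = 8*2*5
= 16*5
= 80

80


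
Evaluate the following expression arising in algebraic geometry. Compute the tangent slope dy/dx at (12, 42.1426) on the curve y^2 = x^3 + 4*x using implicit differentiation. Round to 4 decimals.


Using implicit differentiation of y^2 = x^3 + 4*x:
2y * dy/dx = 3x^2 + 4
dy/dx = (3x^2 + 4)/(2y)
Numerator: 3*12^2 + 4 = 436
Denominator: 2*42.1426 = 84.2852
dy/dx = 436/84.2852 = 5.1729

5.1729


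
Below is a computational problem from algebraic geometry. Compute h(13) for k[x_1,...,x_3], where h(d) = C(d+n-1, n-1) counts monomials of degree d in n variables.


The Hilbert function for the polynomial ring in 3 variables is:
h(d) = C(d+n-1, n-1)
h(13) = C(13+3-1, 3-1) = C(15, 2)
= 15! / (2! * 13!)
= 105

105


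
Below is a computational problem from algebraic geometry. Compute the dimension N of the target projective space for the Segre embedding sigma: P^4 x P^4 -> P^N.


The Segre embedding maps P^m x P^n into P^N via
all products of coordinates from each factor.
N = (m+1)(n+1) - 1
N = (4+1)(4+1) - 1
N = 5*5 - 1
N = 25 - 1 = 24

24


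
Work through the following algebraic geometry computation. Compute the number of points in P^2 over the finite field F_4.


P^2(F_4) has (q^(n+1) - 1)/(q - 1) points.
= 4^2 + 4^1 + 4^0
= 16 + 4 + 1
= 21

21


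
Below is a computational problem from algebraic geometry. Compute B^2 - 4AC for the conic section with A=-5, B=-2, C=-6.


The discriminant of a conic Ax^2 + Bxy + Cy^2 + ... = 0 is B^2 - 4AC.
B^2 = (-2)^2 = 4
4AC = 4*(-5)*(-6) = 120
Discriminant = 4 - 120 = -116

-116


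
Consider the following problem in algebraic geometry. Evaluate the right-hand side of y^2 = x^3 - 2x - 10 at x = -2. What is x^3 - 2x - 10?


Compute x^3 - 2x - 10 at x = -2:
x^3 = (-2)^3 = -8
(-2)*x = (-2)*(-2) = 4
Sum: -8 + 4 - 10 = -14

-14


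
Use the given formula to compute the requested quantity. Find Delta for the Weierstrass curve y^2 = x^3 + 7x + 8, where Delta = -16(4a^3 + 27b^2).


Compute each component:
4a^3 = 4*7^3 = 4*343 = 1372
27b^2 = 27*8^2 = 27*64 = 1728
4a^3 + 27b^2 = 1372 + 1728 = 3100
Delta = -16*3100 = -49600

-49600


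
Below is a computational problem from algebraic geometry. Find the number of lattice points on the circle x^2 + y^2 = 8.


Systematically check integer values of x where x^2 <= 8.
For each valid x, check if 8 - x^2 is a perfect square.
x=2: 8 - 4 = 4, sqrt = 2 (valid)
Total integer solutions found: 4

4


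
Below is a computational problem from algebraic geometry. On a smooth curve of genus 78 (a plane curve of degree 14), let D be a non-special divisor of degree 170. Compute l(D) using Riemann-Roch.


First, compute the genus of a smooth plane curve of degree 14:
g = (d-1)(d-2)/2 = (14-1)(14-2)/2 = 78
For a non-special divisor D (i.e., h^1(D) = 0), Riemann-Roch gives:
l(D) = deg(D) - g + 1
Since deg(D) = 170 >= 2g - 1 = 155, D is non-special.
l(D) = 170 - 78 + 1 = 93

93


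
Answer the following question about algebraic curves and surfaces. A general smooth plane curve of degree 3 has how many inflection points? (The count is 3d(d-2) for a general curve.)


For a general smooth plane curve C of degree d, the inflection points are
the intersection of C with its Hessian curve, which has degree 3(d-2).
By Bezout, the total intersection number is d * 3(d-2) = 3 * 3 = 9.
For a general curve every flex is ordinary, so each contributes
multiplicity 1 to C·Hess(C), and the number of distinct inflection
points is 3d(d-2).
Inflection points = 3*3*(3-2) = 3*3*1 = 9

9


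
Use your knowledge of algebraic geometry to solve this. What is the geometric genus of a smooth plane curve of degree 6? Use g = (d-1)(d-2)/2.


Using the genus formula for smooth plane curves:
g = (d-1)(d-2)/2
g = (6-1)(6-2)/2
g = 5*4/2
g = 20/2 = 10

10


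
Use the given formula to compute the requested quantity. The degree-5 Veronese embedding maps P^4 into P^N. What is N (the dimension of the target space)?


The Veronese embedding v_d: P^n -> P^N maps each point to all
degree-d monomials in n+1 homogeneous coordinates.
N = C(n+d, d) - 1
N = C(4+5, 5) - 1
N = C(9, 5) - 1
C(9, 5) = 126
N = 126 - 1 = 125

125


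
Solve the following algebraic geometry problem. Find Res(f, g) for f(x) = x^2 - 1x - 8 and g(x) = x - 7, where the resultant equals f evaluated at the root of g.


For Res(f, x - c), we evaluate f at x = c.
f(7) = 7^2 - 1*7 - 8
= 49 - 7 - 8
= 42 - 8 = 34
Res(f, g) = 34

34


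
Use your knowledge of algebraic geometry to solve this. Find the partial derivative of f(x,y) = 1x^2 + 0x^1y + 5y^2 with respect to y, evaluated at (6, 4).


df/dy = 0*x^1 + 2*5*y^1
At (6,4): 0*6^1 + 2*5*4^1
= 0 + 40
= 40

40


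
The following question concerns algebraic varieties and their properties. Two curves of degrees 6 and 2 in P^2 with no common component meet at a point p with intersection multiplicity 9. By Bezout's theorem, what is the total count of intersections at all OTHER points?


By Bezout's theorem, the total intersection number is d1 * d2.
Total = 6 * 2 = 12
Intersection multiplicity at p = 9
Remaining intersections = 12 - 9 = 3

3


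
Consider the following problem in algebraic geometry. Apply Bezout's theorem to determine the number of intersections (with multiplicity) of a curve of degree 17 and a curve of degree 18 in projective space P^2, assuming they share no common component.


Bezout's theorem states the intersection count equals the product of degrees.
Intersection count = 17 * 18 = 306

306


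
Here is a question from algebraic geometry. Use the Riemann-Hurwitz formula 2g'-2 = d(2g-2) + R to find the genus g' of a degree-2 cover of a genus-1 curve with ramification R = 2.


Riemann-Hurwitz formula: 2g' - 2 = d(2g - 2) + R
Given: d = 2, g = 1, R = 2
2g' - 2 = 2*(2*1 - 2) + 2
2g' - 2 = 2*0 + 2
2g' - 2 = 0 + 2 = 2
2g' = 4
g' = 2

2


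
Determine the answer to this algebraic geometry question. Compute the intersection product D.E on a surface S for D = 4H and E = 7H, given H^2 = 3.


Using bilinearity of the intersection pairing on a surface S:
(aH).(bH) = ab * (H.H)
We have H^2 = 3.
D.E = (4H).(7H) = 4*7*3
= 28*3
= 84

84


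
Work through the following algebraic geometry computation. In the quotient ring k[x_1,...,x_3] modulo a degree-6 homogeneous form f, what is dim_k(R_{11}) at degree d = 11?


For R = k[x_1,...,x_n]/(f) with f homogeneous of degree e:
The Hilbert series is (1 - t^e)/(1 - t)^n.
So h(d) = C(d+n-1, n-1) - C(d-e+n-1, n-1) for d >= e.
With n=3, e=6, d=11:
C(11+3-1, 3-1) = C(13, 2) = 78
C(11-6+3-1, 3-1) = C(7, 2) = 21
h(11) = 78 - 21 = 57

57


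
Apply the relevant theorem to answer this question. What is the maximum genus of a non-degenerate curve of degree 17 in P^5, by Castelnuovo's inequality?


Castelnuovo's bound: write d - 1 = m(r-1) + epsilon with 0 <= epsilon < r-1.
d - 1 = 17 - 1 = 16
r - 1 = 5 - 1 = 4
16 = 4*4 + 0, so m = 4, epsilon = 0
pi(d, r) = m(m-1)(r-1)/2 + m*epsilon
= 4*3*4/2 + 4*0
= 48/2 + 0
= 24 + 0 = 24

24


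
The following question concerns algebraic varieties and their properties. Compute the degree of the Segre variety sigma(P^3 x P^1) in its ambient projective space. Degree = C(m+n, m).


The degree of the Segre variety P^3 x P^1 is C(m+n, m).
= C(4, 3)
= 4

4


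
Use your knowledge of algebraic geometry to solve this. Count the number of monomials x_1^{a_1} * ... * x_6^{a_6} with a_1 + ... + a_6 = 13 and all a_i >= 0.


The number of degree-13 monomials in 6 variables is C(d+n-1, n-1).
= C(13+6-1, 6-1) = C(18, 5)
= 8568

8568


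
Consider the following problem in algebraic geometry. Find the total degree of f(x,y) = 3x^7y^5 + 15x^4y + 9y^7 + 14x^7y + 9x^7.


Examine each term for its total degree (sum of exponents).
  Term '3x^7y^5' has total degree 7+5 = 12.
  Term '15x^4y' has total degree 4+1 = 5.
  Term '9y^7' has total degree 0+7 = 7.
  Term '14x^7y' has total degree 7+1 = 8.
  Term '9x^7' has total degree 7+0 = 7.
The maximum total degree among all terms is 12.

12


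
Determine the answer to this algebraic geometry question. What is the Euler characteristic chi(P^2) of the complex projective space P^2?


The complex projective space P^2 has one cell in each even real dimension 0, 2, ..., 4.
The cohomology groups are H^{2k}(P^2) = Z for k = 0,...,2, and 0 otherwise.
Euler characteristic = sum of Betti numbers = 1 per even-dimensional cohomology group.
chi(P^2) = 2 + 1 = 3

3


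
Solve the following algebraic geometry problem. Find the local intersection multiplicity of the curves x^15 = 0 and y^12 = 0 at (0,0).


The intersection multiplicity of V(x^a) and V(y^b) at the origin is:
I(O; V(x^15), V(y^12)) = dim_k(k[x,y]/(x^15, y^12))
A basis for k[x,y]/(x^15, y^12) is the set of monomials x^i * y^j
where 0 <= i < 15 and 0 <= j < 12.
The number of such monomials is 15 * 12 = 180

180


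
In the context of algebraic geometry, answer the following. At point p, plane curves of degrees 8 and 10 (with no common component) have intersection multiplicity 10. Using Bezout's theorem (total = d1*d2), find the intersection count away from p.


By Bezout's theorem, the total intersection number is d1 * d2.
Total = 8 * 10 = 80
Intersection multiplicity at p = 10
Remaining intersections = 80 - 10 = 70

70


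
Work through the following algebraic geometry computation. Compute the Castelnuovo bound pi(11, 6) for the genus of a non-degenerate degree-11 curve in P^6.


Castelnuovo's bound: write d - 1 = m(r-1) + epsilon with 0 <= epsilon < r-1.
d - 1 = 11 - 1 = 10
r - 1 = 6 - 1 = 5
10 = 2*5 + 0, so m = 2, epsilon = 0
pi(d, r) = m(m-1)(r-1)/2 + m*epsilon
= 2*1*5/2 + 2*0
= 10/2 + 0
= 5 + 0 = 5

5


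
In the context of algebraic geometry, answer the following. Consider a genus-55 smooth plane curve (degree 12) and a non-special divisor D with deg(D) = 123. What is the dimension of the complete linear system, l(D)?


First, compute the genus of a smooth plane curve of degree 12:
g = (d-1)(d-2)/2 = (12-1)(12-2)/2 = 55
For a non-special divisor D (i.e., h^1(D) = 0), Riemann-Roch gives:
l(D) = deg(D) - g + 1
Since deg(D) = 123 >= 2g - 1 = 109, D is non-special.
l(D) = 123 - 55 + 1 = 69

69


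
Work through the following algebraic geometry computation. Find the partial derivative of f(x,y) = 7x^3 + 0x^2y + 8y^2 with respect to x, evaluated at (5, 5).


df/dx = 3*7*x^2 + 2*0*x^1*y
At (5,5): 3*7*5^2 + 2*0*5^1*5
= 525 + 0
= 525

525


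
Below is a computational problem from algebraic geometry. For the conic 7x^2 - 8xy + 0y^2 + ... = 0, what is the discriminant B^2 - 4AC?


The discriminant of a conic Ax^2 + Bxy + Cy^2 + ... = 0 is B^2 - 4AC.
B^2 = (-8)^2 = 64
4AC = 4*7*0 = 0
Discriminant = 64 + 0 = 64

64


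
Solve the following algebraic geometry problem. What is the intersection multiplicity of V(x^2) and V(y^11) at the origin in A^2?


The intersection multiplicity of V(x^a) and V(y^b) at the origin is:
I(O; V(x^2), V(y^11)) = dim_k(k[x,y]/(x^2, y^11))
A basis for k[x,y]/(x^2, y^11) is the set of monomials x^i * y^j
where 0 <= i < 2 and 0 <= j < 11.
The number of such monomials is 2 * 11 = 22

22


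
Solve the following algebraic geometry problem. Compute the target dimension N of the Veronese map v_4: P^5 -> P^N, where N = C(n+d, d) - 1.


The Veronese embedding v_d: P^n -> P^N maps each point to all
degree-d monomials in n+1 homogeneous coordinates.
N = C(n+d, d) - 1
N = C(5+4, 4) - 1
N = C(9, 4) - 1
C(9, 4) = 126
N = 126 - 1 = 125

125


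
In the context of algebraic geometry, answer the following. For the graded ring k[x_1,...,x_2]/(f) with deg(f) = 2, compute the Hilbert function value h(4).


For R = k[x_1,...,x_n]/(f) with f homogeneous of degree e:
The Hilbert series is (1 - t^e)/(1 - t)^n.
So h(d) = C(d+n-1, n-1) - C(d-e+n-1, n-1) for d >= e.
With n=2, e=2, d=4:
C(4+2-1, 2-1) = C(5, 1) = 5
C(4-2+2-1, 2-1) = C(3, 1) = 3
h(4) = 5 - 3 = 2

2


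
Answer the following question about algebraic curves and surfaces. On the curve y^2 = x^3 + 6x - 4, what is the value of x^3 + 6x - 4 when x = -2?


Compute x^3 + 6x - 4 at x = -2:
x^3 = (-2)^3 = -8
6*x = 6*(-2) = -12
Sum: -8 - 12 - 4 = -24

-24


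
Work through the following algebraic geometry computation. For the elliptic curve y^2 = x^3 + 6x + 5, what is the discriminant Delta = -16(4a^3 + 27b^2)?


Compute each component:
4a^3 = 4*6^3 = 4*216 = 864
27b^2 = 27*5^2 = 27*25 = 675
4a^3 + 27b^2 = 864 + 675 = 1539
Delta = -16*1539 = -24624

-24624


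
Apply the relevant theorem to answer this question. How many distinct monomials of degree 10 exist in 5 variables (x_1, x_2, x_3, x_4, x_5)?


The number of degree-10 monomials in 5 variables is C(d+n-1, n-1).
= C(10+5-1, 5-1) = C(14, 4)
= 1001

1001


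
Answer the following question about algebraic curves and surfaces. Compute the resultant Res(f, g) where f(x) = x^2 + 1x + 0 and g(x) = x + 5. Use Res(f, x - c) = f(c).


For Res(f, x - c), we evaluate f at x = c.
f(-5) = (-5)^2 + 1*(-5) + 0
= 25 - 5 + 0
= 20 + 0 = 20
Res(f, g) = 20

20


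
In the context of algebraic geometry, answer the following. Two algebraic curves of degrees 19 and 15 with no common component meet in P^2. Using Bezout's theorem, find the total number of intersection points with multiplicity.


Bezout's theorem states the intersection count equals the product of degrees.
Intersection count = 19 * 15 = 285

285


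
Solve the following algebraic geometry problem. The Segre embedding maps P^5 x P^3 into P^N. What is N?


The Segre embedding maps P^m x P^n into P^N via
all products of coordinates from each factor.
N = (m+1)(n+1) - 1
N = (5+1)(3+1) - 1
N = 6*4 - 1
N = 24 - 1 = 23

23


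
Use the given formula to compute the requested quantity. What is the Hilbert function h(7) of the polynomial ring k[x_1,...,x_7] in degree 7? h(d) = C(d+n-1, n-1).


The Hilbert function for the polynomial ring in 7 variables is:
h(d) = C(d+n-1, n-1)
h(7) = C(7+7-1, 7-1) = C(13, 6)
= 13! / (6! * 7!)
= 1716

1716


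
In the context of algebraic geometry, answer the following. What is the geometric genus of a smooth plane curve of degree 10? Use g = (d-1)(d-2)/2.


Using the genus formula for smooth plane curves:
g = (d-1)(d-2)/2
g = (10-1)(10-2)/2
g = 9*8/2
g = 72/2 = 36

36


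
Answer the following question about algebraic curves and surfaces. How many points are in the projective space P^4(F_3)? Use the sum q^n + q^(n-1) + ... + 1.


P^4(F_3) has (q^(n+1) - 1)/(q - 1) points.
= 3^4 + 3^3 + 3^2 + 3^1 + 3^0
= 81 + 27 + 9 + 3 + 1
= 121

121


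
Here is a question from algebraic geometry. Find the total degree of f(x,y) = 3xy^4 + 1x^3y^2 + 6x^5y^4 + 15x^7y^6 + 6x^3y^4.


Examine each term for its total degree (sum of exponents).
  Term '3xy^4' has total degree 1+4 = 5.
  Term '1x^3y^2' has total degree 3+2 = 5.
  Term '6x^5y^4' has total degree 5+4 = 9.
  Term '15x^7y^6' has total degree 7+6 = 13.
  Term '6x^3y^4' has total degree 3+4 = 7.
The maximum total degree among all terms is 13.

13


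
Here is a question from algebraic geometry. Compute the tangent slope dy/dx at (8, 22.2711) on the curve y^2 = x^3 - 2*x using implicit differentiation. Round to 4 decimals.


Using implicit differentiation of y^2 = x^3 - 2*x:
2y * dy/dx = 3x^2 - 2
dy/dx = (3x^2 - 2)/(2y)
Numerator: 3*8^2 - 2 = 190
Denominator: 2*22.2711 = 44.5422
dy/dx = 190/44.5422 = 4.2656

4.2656


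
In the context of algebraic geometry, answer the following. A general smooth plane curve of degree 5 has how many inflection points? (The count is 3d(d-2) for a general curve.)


For a general smooth plane curve C of degree d, the inflection points are
the intersection of C with its Hessian curve, which has degree 3(d-2).
By Bezout, the total intersection number is d * 3(d-2) = 5 * 9 = 45.
For a general curve every flex is ordinary, so each contributes
multiplicity 1 to C·Hess(C), and the number of distinct inflection
points is 3d(d-2).
Inflection points = 3*5*(5-2) = 3*5*3 = 45

45


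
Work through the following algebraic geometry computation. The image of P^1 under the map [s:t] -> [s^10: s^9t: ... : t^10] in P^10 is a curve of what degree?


The rational normal curve in P^10 is the image of P^1 under the 10-uple Veronese.
A general hyperplane in P^10 pulls back to a degree-10 form on P^1, which has 10 zeros,
so the curve meets a general hyperplane in 10 points. Degree = 10.

10


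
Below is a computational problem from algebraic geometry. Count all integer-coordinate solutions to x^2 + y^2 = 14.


Systematically check integer values of x where x^2 <= 14.
For each valid x, check if 14 - x^2 is a perfect square.
Total integer solutions found: 0

0


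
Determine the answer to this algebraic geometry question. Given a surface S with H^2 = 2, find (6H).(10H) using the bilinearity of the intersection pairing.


Using bilinearity of the intersection pairing on a surface S:
(aH).(bH) = ab * (H.H)
We have H^2 = 2.
D.E = (6H).(10H) = 6*10*2
= 60*2
= 120

120


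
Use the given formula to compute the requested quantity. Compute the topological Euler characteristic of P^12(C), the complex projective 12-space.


The complex projective space P^12 has one cell in each even real dimension 0, 2, ..., 24.
The cohomology groups are H^{2k}(P^12) = Z for k = 0,...,12, and 0 otherwise.
Euler characteristic = sum of Betti numbers = 1 per even-dimensional cohomology group.
chi(P^12) = 12 + 1 = 13

13


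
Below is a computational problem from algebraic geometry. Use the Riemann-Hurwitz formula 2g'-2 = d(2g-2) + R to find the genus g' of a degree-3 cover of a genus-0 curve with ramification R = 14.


Riemann-Hurwitz formula: 2g' - 2 = d(2g - 2) + R
Given: d = 3, g = 0, R = 14
2g' - 2 = 3*(2*0 - 2) + 14
2g' - 2 = 3*(-2) + 14
2g' - 2 = -6 + 14 = 8
2g' = 10
g' = 5

5


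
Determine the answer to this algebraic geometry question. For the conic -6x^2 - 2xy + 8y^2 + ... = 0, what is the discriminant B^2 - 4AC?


The discriminant of a conic Ax^2 + Bxy + Cy^2 + ... = 0 is B^2 - 4AC.
B^2 = (-2)^2 = 4
4AC = 4*(-6)*8 = -192
Discriminant = 4 + 192 = 196

196


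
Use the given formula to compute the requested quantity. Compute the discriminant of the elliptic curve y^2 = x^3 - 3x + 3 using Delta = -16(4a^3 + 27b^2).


Compute each component:
4a^3 = 4*(-3)^3 = 4*(-27) = -108
27b^2 = 27*3^2 = 27*9 = 243
4a^3 + 27b^2 = -108 + 243 = 135
Delta = -16*135 = -2160

-2160


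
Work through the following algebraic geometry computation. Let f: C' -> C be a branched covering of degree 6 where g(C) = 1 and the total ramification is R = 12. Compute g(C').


Riemann-Hurwitz formula: 2g' - 2 = d(2g - 2) + R
Given: d = 6, g = 1, R = 12
2g' - 2 = 6*(2*1 - 2) + 12
2g' - 2 = 6*0 + 12
2g' - 2 = 0 + 12 = 12
2g' = 14
g' = 7

7


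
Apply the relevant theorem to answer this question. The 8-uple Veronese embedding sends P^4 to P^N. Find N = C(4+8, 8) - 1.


The Veronese embedding v_d: P^n -> P^N maps each point to all
degree-d monomials in n+1 homogeneous coordinates.
N = C(n+d, d) - 1
N = C(4+8, 8) - 1
N = C(12, 8) - 1
C(12, 8) = 495
N = 495 - 1 = 494

494


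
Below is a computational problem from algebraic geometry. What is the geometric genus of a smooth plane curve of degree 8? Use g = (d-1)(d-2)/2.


Using the genus formula for smooth plane curves:
g = (d-1)(d-2)/2
g = (8-1)(8-2)/2
g = 7*6/2
g = 42/2 = 21

21


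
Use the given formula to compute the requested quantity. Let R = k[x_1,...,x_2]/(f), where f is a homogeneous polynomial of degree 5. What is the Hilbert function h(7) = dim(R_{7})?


For R = k[x_1,...,x_n]/(f) with f homogeneous of degree e:
The Hilbert series is (1 - t^e)/(1 - t)^n.
So h(d) = C(d+n-1, n-1) - C(d-e+n-1, n-1) for d >= e.
With n=2, e=5, d=7:
C(7+2-1, 2-1) = C(8, 1) = 8
C(7-5+2-1, 2-1) = C(3, 1) = 3
h(7) = 8 - 3 = 5

5


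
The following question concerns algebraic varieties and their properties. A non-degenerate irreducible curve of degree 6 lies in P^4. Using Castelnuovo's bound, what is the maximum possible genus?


Castelnuovo's bound: write d - 1 = m(r-1) + epsilon with 0 <= epsilon < r-1.
d - 1 = 6 - 1 = 5
r - 1 = 4 - 1 = 3
5 = 1*3 + 2, so m = 1, epsilon = 2
pi(d, r) = m(m-1)(r-1)/2 + m*epsilon
= 1*0*3/2 + 1*2
= 0/2 + 2
= 0 + 2 = 2

2


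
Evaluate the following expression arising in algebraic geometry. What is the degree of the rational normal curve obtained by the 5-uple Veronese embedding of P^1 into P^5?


The rational normal curve in P^5 is the image of P^1 under the 5-uple Veronese.
A general hyperplane in P^5 pulls back to a degree-5 form on P^1, which has 5 zeros,
so the curve meets a general hyperplane in 5 points. Degree = 5.

5
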